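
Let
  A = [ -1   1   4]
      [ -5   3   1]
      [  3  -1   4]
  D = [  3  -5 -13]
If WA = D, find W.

W = [[4, -5, -6]]

Right-multiplying both sides by A⁻¹ gives W = DA⁻¹.
det A = -6; the adjugate gives A⁻¹ = [[-13/6, 4/3, 11/6], [-23/6, 8/3, 19/6], [2/3, -1/3, -1/3]].
W = DA⁻¹ = [[3, -5, -13]] · [[-13/6, 4/3, 11/6], [-23/6, 8/3, 19/6], [2/3, -1/3, -1/3]] = [[4, -5, -6]].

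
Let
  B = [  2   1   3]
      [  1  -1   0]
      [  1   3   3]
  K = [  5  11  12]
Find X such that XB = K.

X = [[0, 1, 4]]

Since B sits to the right of X, X = KB⁻¹.
det B = 3; the adjugate gives B⁻¹ = [[-1, 2, 1], [-1, 1, 1], [4/3, -5/3, -1]].
X = KB⁻¹ = [[5, 11, 12]] · [[-1, 2, 1], [-1, 1, 1], [4/3, -5/3, -1]] = [[0, 1, 4]].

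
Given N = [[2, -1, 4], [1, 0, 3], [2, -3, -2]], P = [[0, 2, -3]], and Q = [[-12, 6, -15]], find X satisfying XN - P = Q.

XN = Q + P = [[-12, 8, -18]].
Right-multiplying both sides by N⁻¹ gives X = (Q + P)N⁻¹.
det N = -2, so N⁻¹ = [[-9/2, 7, 3/2], [-4, 6, 1], [3/2, -2, -1/2]].
X = (Q + P)N⁻¹ = [[-5, 0, -1]].

X = [[-5, 0, -1]]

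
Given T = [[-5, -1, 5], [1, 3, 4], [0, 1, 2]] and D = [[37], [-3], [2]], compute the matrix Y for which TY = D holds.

Left-multiplying both sides by T⁻¹ gives Y = T⁻¹D.
det T = -3, so T⁻¹ = [[-2/3, -7/3, 19/3], [2/3, 10/3, -25/3], [-1/3, -5/3, 14/3]].
Y = T⁻¹D = [[-2/3, -7/3, 19/3], [2/3, 10/3, -25/3], [-1/3, -5/3, 14/3]] · [[37], [-3], [2]] = [[-5], [-2], [2]].

Y = [[-5], [-2], [2]]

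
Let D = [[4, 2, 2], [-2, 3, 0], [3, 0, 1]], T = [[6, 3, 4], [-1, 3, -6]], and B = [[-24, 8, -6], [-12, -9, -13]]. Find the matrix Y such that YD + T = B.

Y = [[-5, 5, 0], [-3, -2, -1]]

YD = B − T = [[-30, 5, -10], [-11, -12, -7]].
D is on the right of Y, so right-multiply by D⁻¹: Y = (B − T)D⁻¹.
det D = -2; the adjugate gives D⁻¹ = [[-3/2, 1, 3], [-1, 1, 2], [9/2, -3, -8]].
Y = (B − T)D⁻¹ = [[-5, 5, 0], [-3, -2, -1]].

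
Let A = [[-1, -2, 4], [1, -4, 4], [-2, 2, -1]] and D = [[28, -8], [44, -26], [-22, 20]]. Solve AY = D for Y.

Since A multiplies Y on the left, Y = A⁻¹D.
det A = -6; the adjugate gives A⁻¹ = [[2/3, -1, -4/3], [7/6, -3/2, -4/3], [1, -1, -1]].
Y = A⁻¹D = [[2/3, -1, -4/3], [7/6, -3/2, -4/3], [1, -1, -1]] · [[28, -8], [44, -26], [-22, 20]] = [[4, -6], [-4, 3], [6, -2]].

Y = [[4, -6], [-4, 3], [6, -2]]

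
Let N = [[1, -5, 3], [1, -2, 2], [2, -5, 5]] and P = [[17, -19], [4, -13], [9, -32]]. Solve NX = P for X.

N is on the left of X, so left-multiply by N⁻¹: X = N⁻¹P.
N has determinant 2; N⁻¹ = [[0, 5, -2], [-1/2, -1/2, 1/2], [-1/2, -5/2, 3/2]].
X = N⁻¹P = [[0, 5, -2], [-1/2, -1/2, 1/2], [-1/2, -5/2, 3/2]] · [[17, -19], [4, -13], [9, -32]] = [[2, -1], [-6, 0], [-5, -6]].

X = [[2, -1], [-6, 0], [-5, -6]]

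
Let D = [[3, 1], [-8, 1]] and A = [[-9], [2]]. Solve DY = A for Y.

Y = [[-1], [-6]]

D is on the left of Y, so left-multiply by D⁻¹: Y = D⁻¹A.
D has determinant 11; D⁻¹ = [[1/11, -1/11], [8/11, 3/11]].
Y = D⁻¹A = [[1/11, -1/11], [8/11, 3/11]] · [[-9], [2]] = [[-1], [-6]].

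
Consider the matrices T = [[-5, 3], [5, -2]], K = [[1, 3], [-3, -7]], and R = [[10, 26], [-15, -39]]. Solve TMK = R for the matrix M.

M = T⁻¹RK⁻¹ (apply T⁻¹ on the left and K⁻¹ on the right).
T has determinant -5; T⁻¹ = [[2/5, 3/5], [1, 1]].
det K = 2, so K⁻¹ = [[-7/2, -3/2], [3/2, 1/2]].
T⁻¹R = [[-5, -13], [-5, -13]].
M = (T⁻¹R)K⁻¹ = [[-2, 1], [-2, 1]].

M = [[-2, 1], [-2, 1]]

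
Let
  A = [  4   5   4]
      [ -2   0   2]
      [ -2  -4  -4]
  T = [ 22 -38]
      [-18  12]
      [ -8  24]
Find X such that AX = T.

Left-multiplying both sides by A⁻¹ gives X = A⁻¹T.
det A = 4; the adjugate gives A⁻¹ = [[2, 1, 5/2], [-3, -2, -4], [2, 3/2, 5/2]].
X = A⁻¹T = [[2, 1, 5/2], [-3, -2, -4], [2, 3/2, 5/2]] · [[22, -38], [-18, 12], [-8, 24]] = [[6, -4], [2, -6], [-3, 2]].

X = [[6, -4], [2, -6], [-3, 2]]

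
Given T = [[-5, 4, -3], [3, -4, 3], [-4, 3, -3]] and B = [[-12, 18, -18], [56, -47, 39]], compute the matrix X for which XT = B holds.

T is on the right of X, so right-multiply by T⁻¹: X = BT⁻¹.
det T = -6; the adjugate gives T⁻¹ = [[-1/2, -1/2, 0], [1/2, -1/2, -1], [7/6, 1/6, -4/3]].
X = BT⁻¹ = [[-12, 18, -18], [56, -47, 39]] · [[-1/2, -1/2, 0], [1/2, -1/2, -1], [7/6, 1/6, -4/3]] = [[-6, -6, 6], [-6, 2, -5]].

X = [[-6, -6, 6], [-6, 2, -5]]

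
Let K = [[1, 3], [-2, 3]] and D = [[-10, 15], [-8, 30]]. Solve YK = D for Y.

Right-multiplying both sides by K⁻¹ gives Y = DK⁻¹.
det K = 9; the adjugate gives K⁻¹ = [[1/3, -1/3], [2/9, 1/9]].
Y = DK⁻¹ = [[-10, 15], [-8, 30]] · [[1/3, -1/3], [2/9, 1/9]] = [[0, 5], [4, 6]].

Y = [[0, 5], [4, 6]]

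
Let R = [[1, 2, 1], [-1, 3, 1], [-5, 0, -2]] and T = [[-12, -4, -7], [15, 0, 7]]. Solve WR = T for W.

W = [[1, -2, 3], [-3, 2, -4]]

Since R sits to the right of W, W = TR⁻¹.
det R = -5; the adjugate gives R⁻¹ = [[6/5, -4/5, 1/5], [7/5, -3/5, 2/5], [-3, 2, -1]].
W = TR⁻¹ = [[-12, -4, -7], [15, 0, 7]] · [[6/5, -4/5, 1/5], [7/5, -3/5, 2/5], [-3, 2, -1]] = [[1, -2, 3], [-3, 2, -4]].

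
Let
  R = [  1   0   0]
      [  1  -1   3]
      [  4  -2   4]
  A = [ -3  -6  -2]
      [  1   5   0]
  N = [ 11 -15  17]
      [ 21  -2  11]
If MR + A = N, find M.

MR = N − A = [[14, -9, 19], [20, -7, 11]].
Right-multiplying both sides by R⁻¹ gives M = (N − A)R⁻¹.
det R = 2; the adjugate gives R⁻¹ = [[1, 0, 0], [4, 2, -3/2], [1, 1, -1/2]].
M = (N − A)R⁻¹ = [[-3, 1, 4], [3, -3, 5]].

M = [[-3, 1, 4], [3, -3, 5]]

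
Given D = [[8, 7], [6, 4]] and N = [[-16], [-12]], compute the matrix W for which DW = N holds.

D is on the left of W, so left-multiply by D⁻¹: W = D⁻¹N.
det D = -10, so D⁻¹ = [[-2/5, 7/10], [3/5, -4/5]].
W = D⁻¹N = [[-2/5, 7/10], [3/5, -4/5]] · [[-16], [-12]] = [[-2], [0]].

W = [[-2], [0]]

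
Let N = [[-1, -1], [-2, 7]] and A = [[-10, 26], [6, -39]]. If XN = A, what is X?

Since N sits to the right of X, X = AN⁻¹.
det N = -9; the adjugate gives N⁻¹ = [[-7/9, -1/9], [-2/9, 1/9]].
X = AN⁻¹ = [[-10, 26], [6, -39]] · [[-7/9, -1/9], [-2/9, 1/9]] = [[2, 4], [4, -5]].

X = [[2, 4], [4, -5]]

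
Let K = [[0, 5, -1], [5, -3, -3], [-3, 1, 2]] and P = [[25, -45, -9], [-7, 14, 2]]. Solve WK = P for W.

Right-multiplying both sides by K⁻¹ gives W = PK⁻¹.
K has determinant -1; K⁻¹ = [[3, 11, 18], [1, 3, 5], [4, 15, 25]].
W = PK⁻¹ = [[25, -45, -9], [-7, 14, 2]] · [[3, 11, 18], [1, 3, 5], [4, 15, 25]] = [[-6, 5, 0], [1, -5, -6]].

W = [[-6, 5, 0], [1, -5, -6]]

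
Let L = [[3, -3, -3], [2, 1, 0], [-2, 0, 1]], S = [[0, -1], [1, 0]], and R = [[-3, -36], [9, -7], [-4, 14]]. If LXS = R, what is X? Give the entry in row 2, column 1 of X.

X = L⁻¹RS⁻¹ (apply L⁻¹ on the left and S⁻¹ on the right).
det L = 3; the adjugate gives L⁻¹ = [[1/3, 1, 1], [-2/3, -1, -2], [2/3, 2, 3]].
det S = 1; the adjugate gives S⁻¹ = [[0, 1], [-1, 0]].
L⁻¹R = [[4, -5], [1, 3], [4, 4]].
X = (L⁻¹R)S⁻¹ = [[5, 4], [-3, 1], [-4, 4]].

-3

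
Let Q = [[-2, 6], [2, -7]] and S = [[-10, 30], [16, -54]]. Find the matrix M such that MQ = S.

Right-multiplying both sides by Q⁻¹ gives M = SQ⁻¹.
det Q = 2; the adjugate gives Q⁻¹ = [[-7/2, -3], [-1, -1]].
M = SQ⁻¹ = [[-10, 30], [16, -54]] · [[-7/2, -3], [-1, -1]] = [[5, 0], [-2, 6]].

M = [[5, 0], [-2, 6]]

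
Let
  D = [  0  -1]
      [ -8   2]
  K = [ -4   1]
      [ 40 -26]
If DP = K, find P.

P = [[-4, 3], [4, -1]]

D is on the left of P, so left-multiply by D⁻¹: P = D⁻¹K.
det D = -8; the adjugate gives D⁻¹ = [[-1/4, -1/8], [-1, 0]].
P = D⁻¹K = [[-1/4, -1/8], [-1, 0]] · [[-4, 1], [40, -26]] = [[-4, 3], [4, -1]].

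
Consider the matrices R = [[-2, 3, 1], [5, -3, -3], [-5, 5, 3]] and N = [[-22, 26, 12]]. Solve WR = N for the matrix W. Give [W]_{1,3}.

Since R sits to the right of W, W = NR⁻¹.
R has determinant -2; R⁻¹ = [[-3, 2, 3], [0, 1/2, 1/2], [-5, 5/2, 9/2]].
W = NR⁻¹ = [[-22, 26, 12]] · [[-3, 2, 3], [0, 1/2, 1/2], [-5, 5/2, 9/2]] = [[6, -1, 1]].

1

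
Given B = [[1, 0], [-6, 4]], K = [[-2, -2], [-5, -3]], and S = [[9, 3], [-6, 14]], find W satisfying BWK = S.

W = [[3, -3], [-1, -2]]

W = B⁻¹SK⁻¹ (apply B⁻¹ on the left and K⁻¹ on the right).
det B = 4; the adjugate gives B⁻¹ = [[1, 0], [3/2, 1/4]].
K has determinant -4; K⁻¹ = [[3/4, -1/2], [-5/4, 1/2]].
B⁻¹S = [[9, 3], [12, 8]].
W = (B⁻¹S)K⁻¹ = [[3, -3], [-1, -2]].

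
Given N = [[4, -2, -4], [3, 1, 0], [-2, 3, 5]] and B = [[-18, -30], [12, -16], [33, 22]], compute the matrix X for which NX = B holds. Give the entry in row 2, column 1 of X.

3

Left-multiplying both sides by N⁻¹ gives X = N⁻¹B.
N has determinant 6; N⁻¹ = [[5/6, -1/3, 2/3], [-5/2, 2, -2], [11/6, -4/3, 5/3]].
X = N⁻¹B = [[5/6, -1/3, 2/3], [-5/2, 2, -2], [11/6, -4/3, 5/3]] · [[-18, -30], [12, -16], [33, 22]] = [[3, -5], [3, -1], [6, 3]].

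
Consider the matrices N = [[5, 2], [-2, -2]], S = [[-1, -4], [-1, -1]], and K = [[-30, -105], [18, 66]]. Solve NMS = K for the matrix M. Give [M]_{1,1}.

M = N⁻¹KS⁻¹ (apply N⁻¹ on the left and S⁻¹ on the right).
det N = -6, so N⁻¹ = [[1/3, 1/3], [-1/3, -5/6]].
det S = -3; the adjugate gives S⁻¹ = [[1/3, -4/3], [-1/3, 1/3]].
N⁻¹K = [[-4, -13], [-5, -20]].
M = (N⁻¹K)S⁻¹ = [[3, 1], [5, 0]].

3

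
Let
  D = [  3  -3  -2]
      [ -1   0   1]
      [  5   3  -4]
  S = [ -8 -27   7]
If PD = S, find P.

Right-multiplying both sides by D⁻¹ gives P = SD⁻¹.
det D = -6; the adjugate gives D⁻¹ = [[1/2, 3, 1/2], [-1/6, 1/3, 1/6], [1/2, 4, 1/2]].
P = SD⁻¹ = [[-8, -27, 7]] · [[1/2, 3, 1/2], [-1/6, 1/3, 1/6], [1/2, 4, 1/2]] = [[4, -5, -5]].

P = [[4, -5, -5]]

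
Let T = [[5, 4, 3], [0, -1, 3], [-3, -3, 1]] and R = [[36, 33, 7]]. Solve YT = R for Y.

Y = [[6, -3, -2]]

Since T sits to the right of Y, Y = RT⁻¹.
det T = -5, so T⁻¹ = [[-8/5, 13/5, -3], [9/5, -14/5, 3], [3/5, -3/5, 1]].
Y = RT⁻¹ = [[36, 33, 7]] · [[-8/5, 13/5, -3], [9/5, -14/5, 3], [3/5, -3/5, 1]] = [[6, -3, -2]].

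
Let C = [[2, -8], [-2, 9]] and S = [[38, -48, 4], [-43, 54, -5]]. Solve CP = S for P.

P = [[-1, 0, -2], [-5, 6, -1]]

Left-multiplying both sides by C⁻¹ gives P = C⁻¹S.
det C = 2, so C⁻¹ = [[9/2, 4], [1, 1]].
P = C⁻¹S = [[9/2, 4], [1, 1]] · [[38, -48, 4], [-43, 54, -5]] = [[-1, 0, -2], [-5, 6, -1]].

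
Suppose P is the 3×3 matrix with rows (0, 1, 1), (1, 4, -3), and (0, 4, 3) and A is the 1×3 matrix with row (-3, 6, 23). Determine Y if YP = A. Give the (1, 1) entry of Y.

2

Right-multiplying both sides by P⁻¹ gives Y = AP⁻¹.
det P = 1; the adjugate gives P⁻¹ = [[24, 1, -7], [-3, 0, 1], [4, 0, -1]].
Y = AP⁻¹ = [[-3, 6, 23]] · [[24, 1, -7], [-3, 0, 1], [4, 0, -1]] = [[2, -3, 4]].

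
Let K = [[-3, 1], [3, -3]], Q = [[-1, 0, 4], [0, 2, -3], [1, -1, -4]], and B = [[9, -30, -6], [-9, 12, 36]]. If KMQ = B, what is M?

Left-multiply by K⁻¹ and right-multiply by Q⁻¹: M = K⁻¹BQ⁻¹.
det K = 6; the adjugate gives K⁻¹ = [[-1/2, -1/6], [-1/2, -1/2]].
Q has determinant 3; Q⁻¹ = [[-11/3, -4/3, -8/3], [-1, 0, -1], [-2/3, -1/3, -2/3]].
K⁻¹B = [[-3, 13, -3], [0, 9, -15]].
M = (K⁻¹B)Q⁻¹ = [[0, 5, -3], [1, 5, 1]].

M = [[0, 5, -3], [1, 5, 1]]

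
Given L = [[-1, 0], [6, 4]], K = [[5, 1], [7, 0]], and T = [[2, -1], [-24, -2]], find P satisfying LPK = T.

P = [[1, -1], [-2, 1]]

Left-multiply by L⁻¹ and right-multiply by K⁻¹: P = L⁻¹TK⁻¹.
det L = -4; the adjugate gives L⁻¹ = [[-1, 0], [3/2, 1/4]].
det K = -7; the adjugate gives K⁻¹ = [[0, 1/7], [1, -5/7]].
L⁻¹T = [[-2, 1], [-3, -2]].
P = (L⁻¹T)K⁻¹ = [[1, -1], [-2, 1]].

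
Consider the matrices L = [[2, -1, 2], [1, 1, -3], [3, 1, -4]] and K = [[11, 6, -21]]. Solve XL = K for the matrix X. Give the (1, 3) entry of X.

4

Right-multiplying both sides by L⁻¹ gives X = KL⁻¹.
det L = -1; the adjugate gives L⁻¹ = [[1, 2, -1], [5, 14, -8], [2, 5, -3]].
X = KL⁻¹ = [[11, 6, -21]] · [[1, 2, -1], [5, 14, -8], [2, 5, -3]] = [[-1, 1, 4]].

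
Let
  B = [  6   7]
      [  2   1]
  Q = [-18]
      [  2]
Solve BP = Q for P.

P = [[4], [-6]]

B is on the left of P, so left-multiply by B⁻¹: P = B⁻¹Q.
det B = -8, so B⁻¹ = [[-1/8, 7/8], [1/4, -3/4]].
P = B⁻¹Q = [[-1/8, 7/8], [1/4, -3/4]] · [[-18], [2]] = [[4], [-6]].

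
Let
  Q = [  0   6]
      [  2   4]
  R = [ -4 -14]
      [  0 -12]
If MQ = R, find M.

M = [[-1, -2], [-2, 0]]

Q is on the right of M, so right-multiply by Q⁻¹: M = RQ⁻¹.
det Q = -12; the adjugate gives Q⁻¹ = [[-1/3, 1/2], [1/6, 0]].
M = RQ⁻¹ = [[-4, -14], [0, -12]] · [[-1/3, 1/2], [1/6, 0]] = [[-1, -2], [-2, 0]].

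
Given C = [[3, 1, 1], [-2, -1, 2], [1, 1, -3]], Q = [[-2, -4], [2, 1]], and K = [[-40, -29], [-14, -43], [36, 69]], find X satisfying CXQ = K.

Isolating X: multiply by C⁻¹ from the left and Q⁻¹ from the right, so X = C⁻¹KQ⁻¹.
det C = -2, so C⁻¹ = [[-1/2, -2, -3/2], [2, 5, 4], [1/2, 1, 1/2]].
det Q = 6, so Q⁻¹ = [[1/6, 2/3], [-1/3, -1/3]].
C⁻¹K = [[-6, -3], [-6, 3], [-16, -23]].
X = (C⁻¹K)Q⁻¹ = [[0, -3], [-2, -5], [5, -3]].

X = [[0, -3], [-2, -5], [5, -3]]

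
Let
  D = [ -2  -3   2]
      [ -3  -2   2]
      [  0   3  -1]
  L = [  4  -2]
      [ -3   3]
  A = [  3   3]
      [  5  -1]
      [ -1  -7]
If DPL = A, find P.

P = [[-2, -1], [-3, -3], [-5, -4]]

Isolating P: multiply by D⁻¹ from the left and L⁻¹ from the right, so P = D⁻¹AL⁻¹.
det D = -1, so D⁻¹ = [[4, -3, 2], [3, -2, 2], [9, -6, 5]].
det L = 6; the adjugate gives L⁻¹ = [[1/2, 1/3], [1/2, 2/3]].
D⁻¹A = [[-5, 1], [-3, -3], [-8, -2]].
P = (D⁻¹A)L⁻¹ = [[-2, -1], [-3, -3], [-5, -4]].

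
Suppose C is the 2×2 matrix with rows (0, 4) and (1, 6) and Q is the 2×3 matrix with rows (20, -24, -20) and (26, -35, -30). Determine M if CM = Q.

C is on the left of M, so left-multiply by C⁻¹: M = C⁻¹Q.
C has determinant -4; C⁻¹ = [[-3/2, 1], [1/4, 0]].
M = C⁻¹Q = [[-3/2, 1], [1/4, 0]] · [[20, -24, -20], [26, -35, -30]] = [[-4, 1, 0], [5, -6, -5]].

M = [[-4, 1, 0], [5, -6, -5]]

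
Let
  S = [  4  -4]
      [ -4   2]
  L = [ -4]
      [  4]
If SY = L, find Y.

Left-multiplying both sides by S⁻¹ gives Y = S⁻¹L.
S has determinant -8; S⁻¹ = [[-1/4, -1/2], [-1/2, -1/2]].
Y = S⁻¹L = [[-1/4, -1/2], [-1/2, -1/2]] · [[-4], [4]] = [[-1], [0]].

Y = [[-1], [0]]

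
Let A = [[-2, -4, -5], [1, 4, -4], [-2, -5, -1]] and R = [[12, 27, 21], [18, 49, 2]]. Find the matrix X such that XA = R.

X = [[-6, 2, 1], [-5, 6, -1]]

Since A sits to the right of X, X = RA⁻¹.
det A = -3, so A⁻¹ = [[8, -7, -12], [-3, 8/3, 13/3], [-1, 2/3, 4/3]].
X = RA⁻¹ = [[12, 27, 21], [18, 49, 2]] · [[8, -7, -12], [-3, 8/3, 13/3], [-1, 2/3, 4/3]] = [[-6, 2, 1], [-5, 6, -1]].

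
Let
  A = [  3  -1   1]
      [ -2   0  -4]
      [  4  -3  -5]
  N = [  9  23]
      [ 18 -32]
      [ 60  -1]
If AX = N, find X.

X = [[3, 6], [-6, 0], [-6, 5]]

A is on the left of X, so left-multiply by A⁻¹: X = A⁻¹N.
det A = -4, so A⁻¹ = [[3, 2, -1], [13/2, 19/4, -5/2], [-3/2, -5/4, 1/2]].
X = A⁻¹N = [[3, 2, -1], [13/2, 19/4, -5/2], [-3/2, -5/4, 1/2]] · [[9, 23], [18, -32], [60, -1]] = [[3, 6], [-6, 0], [-6, 5]].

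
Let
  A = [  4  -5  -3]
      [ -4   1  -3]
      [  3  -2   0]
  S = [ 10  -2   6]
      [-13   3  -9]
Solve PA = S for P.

P = [[-2, 0, 6], [1, 2, -3]]

Right-multiplying both sides by A⁻¹ gives P = SA⁻¹.
det A = 6, so A⁻¹ = [[-1, 1, 3], [-3/2, 3/2, 4], [5/6, -7/6, -8/3]].
P = SA⁻¹ = [[10, -2, 6], [-13, 3, -9]] · [[-1, 1, 3], [-3/2, 3/2, 4], [5/6, -7/6, -8/3]] = [[-2, 0, 6], [1, 2, -3]].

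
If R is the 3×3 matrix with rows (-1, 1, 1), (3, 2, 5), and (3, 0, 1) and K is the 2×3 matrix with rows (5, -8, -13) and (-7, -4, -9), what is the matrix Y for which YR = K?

Y = [[-2, -3, 4], [-2, -1, -2]]

Right-multiplying both sides by R⁻¹ gives Y = KR⁻¹.
det R = 4; the adjugate gives R⁻¹ = [[1/2, -1/4, 3/4], [3, -1, 2], [-3/2, 3/4, -5/4]].
Y = KR⁻¹ = [[5, -8, -13], [-7, -4, -9]] · [[1/2, -1/4, 3/4], [3, -1, 2], [-3/2, 3/4, -5/4]] = [[-2, -3, 4], [-2, -1, -2]].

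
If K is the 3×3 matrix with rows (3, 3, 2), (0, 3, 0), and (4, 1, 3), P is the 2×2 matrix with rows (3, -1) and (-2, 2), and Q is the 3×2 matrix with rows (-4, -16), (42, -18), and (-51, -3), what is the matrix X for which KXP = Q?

Isolating X: multiply by K⁻¹ from the left and P⁻¹ from the right, so X = K⁻¹QP⁻¹.
det K = 3; the adjugate gives K⁻¹ = [[3, -7/3, -2], [0, 1/3, 0], [-4, 3, 3]].
P has determinant 4; P⁻¹ = [[1/2, 1/4], [1/2, 3/4]].
K⁻¹Q = [[-8, 0], [14, -6], [-11, 1]].
X = (K⁻¹Q)P⁻¹ = [[-4, -2], [4, -1], [-5, -2]].

X = [[-4, -2], [4, -1], [-5, -2]]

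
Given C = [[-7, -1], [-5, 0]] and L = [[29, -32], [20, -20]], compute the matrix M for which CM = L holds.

M = [[-4, 4], [-1, 4]]

Since C multiplies M on the left, M = C⁻¹L.
det C = -5; the adjugate gives C⁻¹ = [[0, -1/5], [-1, 7/5]].
M = C⁻¹L = [[0, -1/5], [-1, 7/5]] · [[29, -32], [20, -20]] = [[-4, 4], [-1, 4]].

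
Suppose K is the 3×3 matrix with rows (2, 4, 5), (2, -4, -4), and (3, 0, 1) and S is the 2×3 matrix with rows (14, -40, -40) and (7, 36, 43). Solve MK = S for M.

K is on the right of M, so right-multiply by K⁻¹: M = SK⁻¹.
det K = -4, so K⁻¹ = [[1, 1, -1], [7/2, 13/4, -9/2], [-3, -3, 4]].
M = SK⁻¹ = [[14, -40, -40], [7, 36, 43]] · [[1, 1, -1], [7/2, 13/4, -9/2], [-3, -3, 4]] = [[-6, 4, 6], [4, -5, 3]].

M = [[-6, 4, 6], [4, -5, 3]]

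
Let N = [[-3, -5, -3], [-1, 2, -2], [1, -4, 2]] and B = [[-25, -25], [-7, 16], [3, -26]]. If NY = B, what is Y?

Y = [[-1, 6], [2, 5], [6, -6]]

Since N multiplies Y on the left, Y = N⁻¹B.
det N = 6; the adjugate gives N⁻¹ = [[-2/3, 11/3, 8/3], [0, -1/2, -1/2], [1/3, -17/6, -11/6]].
Y = N⁻¹B = [[-2/3, 11/3, 8/3], [0, -1/2, -1/2], [1/3, -17/6, -11/6]] · [[-25, -25], [-7, 16], [3, -26]] = [[-1, 6], [2, 5], [6, -6]].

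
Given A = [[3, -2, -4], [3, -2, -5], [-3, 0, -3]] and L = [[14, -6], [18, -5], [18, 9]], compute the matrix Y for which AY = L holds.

Y = [[-2, -2], [-2, 2], [-4, -1]]

Left-multiplying both sides by A⁻¹ gives Y = A⁻¹L.
det A = -6, so A⁻¹ = [[-1, 1, -1/3], [-4, 7/2, -1/2], [1, -1, 0]].
Y = A⁻¹L = [[-1, 1, -1/3], [-4, 7/2, -1/2], [1, -1, 0]] · [[14, -6], [18, -5], [18, 9]] = [[-2, -2], [-2, 2], [-4, -1]].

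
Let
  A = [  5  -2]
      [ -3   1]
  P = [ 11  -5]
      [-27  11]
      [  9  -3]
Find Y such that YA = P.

Right-multiplying both sides by A⁻¹ gives Y = PA⁻¹.
A has determinant -1; A⁻¹ = [[-1, -2], [-3, -5]].
Y = PA⁻¹ = [[11, -5], [-27, 11], [9, -3]] · [[-1, -2], [-3, -5]] = [[4, 3], [-6, -1], [0, -3]].

Y = [[4, 3], [-6, -1], [0, -3]]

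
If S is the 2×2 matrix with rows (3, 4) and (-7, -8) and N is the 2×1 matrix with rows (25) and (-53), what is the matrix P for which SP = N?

P = [[3], [4]]

S is on the left of P, so left-multiply by S⁻¹: P = S⁻¹N.
det S = 4; the adjugate gives S⁻¹ = [[-2, -1], [7/4, 3/4]].
P = S⁻¹N = [[-2, -1], [7/4, 3/4]] · [[25], [-53]] = [[3], [4]].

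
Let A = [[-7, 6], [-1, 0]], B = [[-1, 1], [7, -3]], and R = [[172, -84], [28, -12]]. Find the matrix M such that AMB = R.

M = [[0, -4], [-3, -1]]

Left-multiply by A⁻¹ and right-multiply by B⁻¹: M = A⁻¹RB⁻¹.
det A = 6, so A⁻¹ = [[0, -1], [1/6, -7/6]].
det B = -4; the adjugate gives B⁻¹ = [[3/4, 1/4], [7/4, 1/4]].
A⁻¹R = [[-28, 12], [-4, 0]].
M = (A⁻¹R)B⁻¹ = [[0, -4], [-3, -1]].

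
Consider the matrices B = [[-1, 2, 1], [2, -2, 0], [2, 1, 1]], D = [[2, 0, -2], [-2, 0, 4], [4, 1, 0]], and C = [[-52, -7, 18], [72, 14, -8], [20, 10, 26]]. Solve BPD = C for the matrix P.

Left-multiply by B⁻¹ and right-multiply by D⁻¹: P = B⁻¹CD⁻¹.
det B = 4; the adjugate gives B⁻¹ = [[-1/2, -1/4, 1/2], [-1/2, -3/4, 1/2], [3/2, 5/4, -1/2]].
D has determinant -4; D⁻¹ = [[1, 1/2, 0], [-4, -2, 1], [1/2, 1/2, 0]].
B⁻¹C = [[18, 5, 6], [-18, -2, 10], [2, 2, 4]].
P = (B⁻¹C)D⁻¹ = [[1, 2, 5], [-5, 0, -2], [-4, -1, 2]].

P = [[1, 2, 5], [-5, 0, -2], [-4, -1, 2]]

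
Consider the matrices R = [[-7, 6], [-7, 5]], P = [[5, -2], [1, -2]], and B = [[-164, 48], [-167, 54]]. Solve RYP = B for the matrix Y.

Y = [[5, 1], [0, 3]]

Y = R⁻¹BP⁻¹ (apply R⁻¹ on the left and P⁻¹ on the right).
det R = 7, so R⁻¹ = [[5/7, -6/7], [1, -1]].
P has determinant -8; P⁻¹ = [[1/4, -1/4], [1/8, -5/8]].
R⁻¹B = [[26, -12], [3, -6]].
Y = (R⁻¹B)P⁻¹ = [[5, 1], [0, 3]].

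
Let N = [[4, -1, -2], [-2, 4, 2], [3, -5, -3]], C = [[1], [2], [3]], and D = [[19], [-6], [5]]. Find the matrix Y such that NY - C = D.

NY = D + C = [[20], [-4], [8]].
Left-multiplying both sides by N⁻¹ gives Y = N⁻¹(D + C).
det N = -4, so N⁻¹ = [[1/2, -7/4, -3/2], [0, 3/2, 1], [1/2, -17/4, -7/2]].
Y = N⁻¹(D + C) = [[5], [2], [-1]].

Y = [[5], [2], [-1]]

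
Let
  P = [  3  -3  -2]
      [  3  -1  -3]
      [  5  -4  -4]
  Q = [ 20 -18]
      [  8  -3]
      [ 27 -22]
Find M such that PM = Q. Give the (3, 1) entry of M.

Left-multiplying both sides by P⁻¹ gives M = P⁻¹Q.
P has determinant -1; P⁻¹ = [[8, 4, -7], [3, 2, -3], [7, 3, -6]].
M = P⁻¹Q = [[8, 4, -7], [3, 2, -3], [7, 3, -6]] · [[20, -18], [8, -3], [27, -22]] = [[3, -2], [-5, 6], [2, -3]].

2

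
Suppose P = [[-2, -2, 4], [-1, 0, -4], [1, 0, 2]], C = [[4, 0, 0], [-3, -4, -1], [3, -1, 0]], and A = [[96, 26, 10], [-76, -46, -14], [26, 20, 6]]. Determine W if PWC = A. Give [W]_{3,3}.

Isolating W: multiply by P⁻¹ from the left and C⁻¹ from the right, so W = P⁻¹AC⁻¹.
det P = 4; the adjugate gives P⁻¹ = [[0, 1, 2], [-1/2, -2, -3], [0, -1/2, -1/2]].
det C = -4, so C⁻¹ = [[1/4, 0, 0], [3/4, 0, -1], [-15/4, -1, 4]].
P⁻¹A = [[-24, -6, -2], [26, 19, 5], [25, 13, 4]].
W = (P⁻¹A)C⁻¹ = [[-3, 2, -2], [2, -5, 1], [1, -4, 3]].

3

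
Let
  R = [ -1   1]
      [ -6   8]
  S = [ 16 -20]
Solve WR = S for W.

Since R sits to the right of W, W = SR⁻¹.
det R = -2; the adjugate gives R⁻¹ = [[-4, 1/2], [-3, 1/2]].
W = SR⁻¹ = [[16, -20]] · [[-4, 1/2], [-3, 1/2]] = [[-4, -2]].

W = [[-4, -2]]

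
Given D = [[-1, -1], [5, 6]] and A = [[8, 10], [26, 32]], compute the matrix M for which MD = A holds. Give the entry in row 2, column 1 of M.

Since D sits to the right of M, M = AD⁻¹.
D has determinant -1; D⁻¹ = [[-6, -1], [5, 1]].
M = AD⁻¹ = [[8, 10], [26, 32]] · [[-6, -1], [5, 1]] = [[2, 2], [4, 6]].

4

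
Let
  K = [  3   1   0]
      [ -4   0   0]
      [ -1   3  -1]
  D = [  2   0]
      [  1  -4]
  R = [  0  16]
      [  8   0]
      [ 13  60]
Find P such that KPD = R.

P = [[-1, 0], [5, -4], [2, 3]]

Isolating P: multiply by K⁻¹ from the left and D⁻¹ from the right, so P = K⁻¹RD⁻¹.
det K = -4; the adjugate gives K⁻¹ = [[0, -1/4, 0], [1, 3/4, 0], [3, 5/2, -1]].
D has determinant -8; D⁻¹ = [[1/2, 0], [1/8, -1/4]].
K⁻¹R = [[-2, 0], [6, 16], [7, -12]].
P = (K⁻¹R)D⁻¹ = [[-1, 0], [5, -4], [2, 3]].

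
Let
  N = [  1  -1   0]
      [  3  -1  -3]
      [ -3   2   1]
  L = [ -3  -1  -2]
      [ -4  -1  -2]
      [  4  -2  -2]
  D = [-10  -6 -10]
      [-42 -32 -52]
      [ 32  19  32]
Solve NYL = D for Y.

Isolating Y: multiply by N⁻¹ from the left and L⁻¹ from the right, so Y = N⁻¹DL⁻¹.
N has determinant -1; N⁻¹ = [[-5, -1, -3], [-6, -1, -3], [-3, -1, -2]].
det L = -2, so L⁻¹ = [[1, -1, 0], [8, -7, -1], [-6, 5, 1/2]].
N⁻¹D = [[-4, 5, 6], [6, 11, 16], [8, 12, 18]].
Y = (N⁻¹D)L⁻¹ = [[0, -1, -2], [-2, -3, -3], [-4, -2, -3]].

Y = [[0, -1, -2], [-2, -3, -3], [-4, -2, -3]]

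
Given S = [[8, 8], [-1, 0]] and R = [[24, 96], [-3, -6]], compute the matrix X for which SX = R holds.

X = [[3, 6], [0, 6]]

S is on the left of X, so left-multiply by S⁻¹: X = S⁻¹R.
S has determinant 8; S⁻¹ = [[0, -1], [1/8, 1]].
X = S⁻¹R = [[0, -1], [1/8, 1]] · [[24, 96], [-3, -6]] = [[3, 6], [0, 6]].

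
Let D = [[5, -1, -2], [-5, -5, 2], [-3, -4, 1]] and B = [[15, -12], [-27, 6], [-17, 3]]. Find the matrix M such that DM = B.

M = [[1, -3], [2, 1], [-6, -2]]

Left-multiplying both sides by D⁻¹ gives M = D⁻¹B.
det D = 6; the adjugate gives D⁻¹ = [[1/2, 3/2, -2], [-1/6, -1/6, 0], [5/6, 23/6, -5]].
M = D⁻¹B = [[1/2, 3/2, -2], [-1/6, -1/6, 0], [5/6, 23/6, -5]] · [[15, -12], [-27, 6], [-17, 3]] = [[1, -3], [2, 1], [-6, -2]].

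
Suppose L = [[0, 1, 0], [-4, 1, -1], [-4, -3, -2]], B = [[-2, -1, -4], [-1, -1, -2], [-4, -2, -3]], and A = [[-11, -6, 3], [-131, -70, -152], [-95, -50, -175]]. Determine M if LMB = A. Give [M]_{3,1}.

Isolating M: multiply by L⁻¹ from the left and B⁻¹ from the right, so M = L⁻¹AB⁻¹.
det L = -4; the adjugate gives L⁻¹ = [[5/4, -1/2, 1/4], [1, 0, 0], [-4, 1, -1]].
det B = 5; the adjugate gives B⁻¹ = [[-1/5, 1, -2/5], [1, -2, 0], [-2/5, 0, 1/5]].
L⁻¹A = [[28, 15, 36], [-11, -6, 3], [8, 4, 11]].
M = (L⁻¹A)B⁻¹ = [[-5, -2, -4], [-5, 1, 5], [-2, 0, -1]].

-2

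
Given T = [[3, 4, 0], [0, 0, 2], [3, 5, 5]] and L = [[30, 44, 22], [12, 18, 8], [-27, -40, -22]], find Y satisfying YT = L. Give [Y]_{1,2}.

Right-multiplying both sides by T⁻¹ gives Y = LT⁻¹.
det T = -6; the adjugate gives T⁻¹ = [[5/3, 10/3, -4/3], [-1, -5/2, 1], [0, 1/2, 0]].
Y = LT⁻¹ = [[30, 44, 22], [12, 18, 8], [-27, -40, -22]] · [[5/3, 10/3, -4/3], [-1, -5/2, 1], [0, 1/2, 0]] = [[6, 1, 4], [2, -1, 2], [-5, -1, -4]].

1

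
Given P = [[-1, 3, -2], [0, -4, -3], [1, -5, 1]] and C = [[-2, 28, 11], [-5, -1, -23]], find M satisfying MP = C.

P is on the right of M, so right-multiply by P⁻¹: M = CP⁻¹.
P has determinant 2; P⁻¹ = [[-19/2, 7/2, -17/2], [-3/2, 1/2, -3/2], [2, -1, 2]].
M = CP⁻¹ = [[-2, 28, 11], [-5, -1, -23]] · [[-19/2, 7/2, -17/2], [-3/2, 1/2, -3/2], [2, -1, 2]] = [[-1, -4, -3], [3, 5, -2]].

M = [[-1, -4, -3], [3, 5, -2]]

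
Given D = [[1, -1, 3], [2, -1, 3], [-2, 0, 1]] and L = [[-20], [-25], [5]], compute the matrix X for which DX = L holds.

X = [[-5], [0], [-5]]

D is on the left of X, so left-multiply by D⁻¹: X = D⁻¹L.
det D = 1; the adjugate gives D⁻¹ = [[-1, 1, 0], [-8, 7, 3], [-2, 2, 1]].
X = D⁻¹L = [[-1, 1, 0], [-8, 7, 3], [-2, 2, 1]] · [[-20], [-25], [5]] = [[-5], [0], [-5]].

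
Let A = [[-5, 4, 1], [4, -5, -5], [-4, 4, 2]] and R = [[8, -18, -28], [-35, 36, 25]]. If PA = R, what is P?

P = [[4, 6, -1], [3, -4, 1]]

A is on the right of P, so right-multiply by A⁻¹: P = RA⁻¹.
det A = -6; the adjugate gives A⁻¹ = [[-5/3, 2/3, 5/2], [-2, 1, 7/2], [2/3, -2/3, -3/2]].
P = RA⁻¹ = [[8, -18, -28], [-35, 36, 25]] · [[-5/3, 2/3, 5/2], [-2, 1, 7/2], [2/3, -2/3, -3/2]] = [[4, 6, -1], [3, -4, 1]].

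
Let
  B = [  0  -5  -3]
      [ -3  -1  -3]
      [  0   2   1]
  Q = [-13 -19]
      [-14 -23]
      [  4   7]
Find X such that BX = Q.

X = [[-1, 4], [-1, 2], [6, 3]]

Since B multiplies X on the left, X = B⁻¹Q.
det B = 3, so B⁻¹ = [[5/3, -1/3, 4], [1, 0, 3], [-2, 0, -5]].
X = B⁻¹Q = [[5/3, -1/3, 4], [1, 0, 3], [-2, 0, -5]] · [[-13, -19], [-14, -23], [4, 7]] = [[-1, 4], [-1, 2], [6, 3]].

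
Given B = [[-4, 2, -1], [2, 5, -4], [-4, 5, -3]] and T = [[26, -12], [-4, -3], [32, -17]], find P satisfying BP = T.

Since B multiplies P on the left, P = B⁻¹T.
B has determinant -6; B⁻¹ = [[-5/6, -1/6, 1/2], [-11/3, -4/3, 3], [-5, -2, 4]].
P = B⁻¹T = [[-5/6, -1/6, 1/2], [-11/3, -4/3, 3], [-5, -2, 4]] · [[26, -12], [-4, -3], [32, -17]] = [[-5, 2], [6, -3], [6, -2]].

P = [[-5, 2], [6, -3], [6, -2]]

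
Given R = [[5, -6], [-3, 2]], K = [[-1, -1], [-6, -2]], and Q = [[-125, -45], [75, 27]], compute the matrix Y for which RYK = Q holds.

Isolating Y: multiply by R⁻¹ from the left and K⁻¹ from the right, so Y = R⁻¹QK⁻¹.
det R = -8; the adjugate gives R⁻¹ = [[-1/4, -3/4], [-3/8, -5/8]].
det K = -4, so K⁻¹ = [[1/2, -1/4], [-3/2, 1/4]].
R⁻¹Q = [[-25, -9], [0, 0]].
Y = (R⁻¹Q)K⁻¹ = [[1, 4], [0, 0]].

Y = [[1, 4], [0, 0]]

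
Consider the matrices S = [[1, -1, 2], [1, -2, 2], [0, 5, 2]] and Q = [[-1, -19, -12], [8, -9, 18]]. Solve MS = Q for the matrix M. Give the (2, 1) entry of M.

S is on the right of M, so right-multiply by S⁻¹: M = QS⁻¹.
S has determinant -2; S⁻¹ = [[7, -6, -1], [1, -1, 0], [-5/2, 5/2, 1/2]].
M = QS⁻¹ = [[-1, -19, -12], [8, -9, 18]] · [[7, -6, -1], [1, -1, 0], [-5/2, 5/2, 1/2]] = [[4, -5, -5], [2, 6, 1]].

2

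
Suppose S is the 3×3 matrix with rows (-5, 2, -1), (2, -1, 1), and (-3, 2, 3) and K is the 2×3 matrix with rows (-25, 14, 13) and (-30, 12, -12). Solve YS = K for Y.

Y = [[2, 0, 5], [5, -4, -1]]

S is on the right of Y, so right-multiply by S⁻¹: Y = KS⁻¹.
det S = 6; the adjugate gives S⁻¹ = [[-5/6, -4/3, 1/6], [-3/2, -3, 1/2], [1/6, 2/3, 1/6]].
Y = KS⁻¹ = [[-25, 14, 13], [-30, 12, -12]] · [[-5/6, -4/3, 1/6], [-3/2, -3, 1/2], [1/6, 2/3, 1/6]] = [[2, 0, 5], [5, -4, -1]].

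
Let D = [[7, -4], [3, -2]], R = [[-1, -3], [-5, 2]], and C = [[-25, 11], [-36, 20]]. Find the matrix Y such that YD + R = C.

Y = [[-3, -1], [-4, -1]]

YD = C − R = [[-24, 14], [-31, 18]].
D is on the right of Y, so right-multiply by D⁻¹: Y = (C − R)D⁻¹.
D has determinant -2; D⁻¹ = [[1, -2], [3/2, -7/2]].
Y = (C − R)D⁻¹ = [[-3, -1], [-4, -1]].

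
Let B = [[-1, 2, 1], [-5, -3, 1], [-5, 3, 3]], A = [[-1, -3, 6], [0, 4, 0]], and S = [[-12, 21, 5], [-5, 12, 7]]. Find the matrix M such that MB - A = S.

M = [[3, -1, 3], [5, -1, 1]]

MB = S + A = [[-13, 18, 11], [-5, 16, 7]].
B is on the right of M, so right-multiply by B⁻¹: M = (S + A)B⁻¹.
det B = 2; the adjugate gives B⁻¹ = [[-6, -3/2, 5/2], [5, 1, -2], [-15, -7/2, 13/2]].
M = (S + A)B⁻¹ = [[3, -1, 3], [5, -1, 1]].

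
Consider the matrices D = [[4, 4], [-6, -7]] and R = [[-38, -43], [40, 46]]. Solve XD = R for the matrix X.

Right-multiplying both sides by D⁻¹ gives X = RD⁻¹.
det D = -4, so D⁻¹ = [[7/4, 1], [-3/2, -1]].
X = RD⁻¹ = [[-38, -43], [40, 46]] · [[7/4, 1], [-3/2, -1]] = [[-2, 5], [1, -6]].

X = [[-2, 5], [1, -6]]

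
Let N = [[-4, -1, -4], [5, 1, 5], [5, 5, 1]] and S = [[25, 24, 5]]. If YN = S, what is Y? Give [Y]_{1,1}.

5

Since N sits to the right of Y, Y = SN⁻¹.
det N = -4, so N⁻¹ = [[6, 19/4, 1/4], [-5, -4, 0], [-5, -15/4, -1/4]].
Y = SN⁻¹ = [[25, 24, 5]] · [[6, 19/4, 1/4], [-5, -4, 0], [-5, -15/4, -1/4]] = [[5, 4, 5]].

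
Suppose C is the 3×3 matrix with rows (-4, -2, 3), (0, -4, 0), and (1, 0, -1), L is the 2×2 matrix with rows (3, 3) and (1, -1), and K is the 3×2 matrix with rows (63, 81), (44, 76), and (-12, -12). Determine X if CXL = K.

X = C⁻¹KL⁻¹ (apply C⁻¹ on the left and L⁻¹ on the right).
C has determinant -4; C⁻¹ = [[-1, 1/2, -3], [0, -1/4, 0], [-1, 1/2, -4]].
L has determinant -6; L⁻¹ = [[1/6, 1/2], [1/6, -1/2]].
C⁻¹K = [[-5, -7], [-11, -19], [7, 5]].
X = (C⁻¹K)L⁻¹ = [[-2, 1], [-5, 4], [2, 1]].

X = [[-2, 1], [-5, 4], [2, 1]]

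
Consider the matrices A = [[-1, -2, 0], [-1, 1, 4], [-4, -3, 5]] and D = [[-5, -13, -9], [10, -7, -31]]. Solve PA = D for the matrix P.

A is on the right of P, so right-multiply by A⁻¹: P = DA⁻¹.
A has determinant 5; A⁻¹ = [[17/5, 2, -8/5], [-11/5, -1, 4/5], [7/5, 1, -3/5]].
P = DA⁻¹ = [[-5, -13, -9], [10, -7, -31]] · [[17/5, 2, -8/5], [-11/5, -1, 4/5], [7/5, 1, -3/5]] = [[-1, -6, 3], [6, -4, -3]].

P = [[-1, -6, 3], [6, -4, -3]]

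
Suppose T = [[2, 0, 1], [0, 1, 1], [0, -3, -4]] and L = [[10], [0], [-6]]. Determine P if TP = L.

Left-multiplying both sides by T⁻¹ gives P = T⁻¹L.
det T = -2, so T⁻¹ = [[1/2, 3/2, 1/2], [0, 4, 1], [0, -3, -1]].
P = T⁻¹L = [[1/2, 3/2, 1/2], [0, 4, 1], [0, -3, -1]] · [[10], [0], [-6]] = [[2], [-6], [6]].

P = [[2], [-6], [6]]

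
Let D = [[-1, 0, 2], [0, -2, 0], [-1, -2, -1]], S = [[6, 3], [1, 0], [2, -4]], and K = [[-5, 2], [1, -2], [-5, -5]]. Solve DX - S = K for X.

X = [[3, 3], [-1, 1], [2, 4]]

DX = K + S = [[1, 5], [2, -2], [-3, -9]].
Left-multiplying both sides by D⁻¹ gives X = D⁻¹(K + S).
D has determinant -6; D⁻¹ = [[-1/3, 2/3, -2/3], [0, -1/2, 0], [1/3, 1/3, -1/3]].
X = D⁻¹(K + S) = [[3, 3], [-1, 1], [2, 4]].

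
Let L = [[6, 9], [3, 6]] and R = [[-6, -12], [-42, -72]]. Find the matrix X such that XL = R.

X = [[0, -2], [-4, -6]]

Right-multiplying both sides by L⁻¹ gives X = RL⁻¹.
det L = 9; the adjugate gives L⁻¹ = [[2/3, -1], [-1/3, 2/3]].
X = RL⁻¹ = [[-6, -12], [-42, -72]] · [[2/3, -1], [-1/3, 2/3]] = [[0, -2], [-4, -6]].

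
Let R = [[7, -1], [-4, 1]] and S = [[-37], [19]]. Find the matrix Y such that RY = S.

Y = [[-6], [-5]]

R is on the left of Y, so left-multiply by R⁻¹: Y = R⁻¹S.
det R = 3; the adjugate gives R⁻¹ = [[1/3, 1/3], [4/3, 7/3]].
Y = R⁻¹S = [[1/3, 1/3], [4/3, 7/3]] · [[-37], [19]] = [[-6], [-5]].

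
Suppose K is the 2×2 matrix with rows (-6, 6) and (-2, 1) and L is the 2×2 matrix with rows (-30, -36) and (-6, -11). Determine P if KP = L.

P = [[1, 5], [-4, -1]]

Left-multiplying both sides by K⁻¹ gives P = K⁻¹L.
det K = 6, so K⁻¹ = [[1/6, -1], [1/3, -1]].
P = K⁻¹L = [[1/6, -1], [1/3, -1]] · [[-30, -36], [-6, -11]] = [[1, 5], [-4, -1]].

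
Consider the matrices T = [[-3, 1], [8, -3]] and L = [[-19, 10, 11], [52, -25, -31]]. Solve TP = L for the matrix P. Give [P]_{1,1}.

T is on the left of P, so left-multiply by T⁻¹: P = T⁻¹L.
det T = 1, so T⁻¹ = [[-3, -1], [-8, -3]].
P = T⁻¹L = [[-3, -1], [-8, -3]] · [[-19, 10, 11], [52, -25, -31]] = [[5, -5, -2], [-4, -5, 5]].

5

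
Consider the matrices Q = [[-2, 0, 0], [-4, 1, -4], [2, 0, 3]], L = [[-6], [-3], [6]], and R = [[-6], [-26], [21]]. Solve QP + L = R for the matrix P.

QP = R − L = [[0], [-23], [15]].
Since Q multiplies P on the left, P = Q⁻¹(R − L).
det Q = -6, so Q⁻¹ = [[-1/2, 0, 0], [-2/3, 1, 4/3], [1/3, 0, 1/3]].
P = Q⁻¹(R − L) = [[0], [-3], [5]].

P = [[0], [-3], [5]]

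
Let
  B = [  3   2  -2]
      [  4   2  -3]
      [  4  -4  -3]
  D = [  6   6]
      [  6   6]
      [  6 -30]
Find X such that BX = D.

X = [[6, -6], [0, 6], [6, -6]]

Left-multiplying both sides by B⁻¹ gives X = B⁻¹D.
det B = -6, so B⁻¹ = [[3, -7/3, 1/3], [0, 1/6, -1/6], [4, -10/3, 1/3]].
X = B⁻¹D = [[3, -7/3, 1/3], [0, 1/6, -1/6], [4, -10/3, 1/3]] · [[6, 6], [6, 6], [6, -30]] = [[6, -6], [0, 6], [6, -6]].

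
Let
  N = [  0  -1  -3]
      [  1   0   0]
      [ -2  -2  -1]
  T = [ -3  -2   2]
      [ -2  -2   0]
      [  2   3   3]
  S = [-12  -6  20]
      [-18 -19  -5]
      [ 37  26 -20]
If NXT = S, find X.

X = [[2, 3, -3], [5, -2, 4], [-1, -5, -4]]

Left-multiply by N⁻¹ and right-multiply by T⁻¹: X = N⁻¹ST⁻¹.
det N = 5, so N⁻¹ = [[0, 1, 0], [1/5, -6/5, -3/5], [-2/5, 2/5, 1/5]].
det T = 2, so T⁻¹ = [[-3, 6, 2], [3, -13/2, -2], [-1, 5/2, 1]].
N⁻¹S = [[-18, -19, -5], [-3, 6, 22], [5, 0, -14]].
X = (N⁻¹S)T⁻¹ = [[2, 3, -3], [5, -2, 4], [-1, -5, -4]].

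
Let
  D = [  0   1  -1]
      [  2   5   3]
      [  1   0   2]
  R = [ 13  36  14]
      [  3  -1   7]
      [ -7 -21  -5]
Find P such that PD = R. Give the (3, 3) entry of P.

Right-multiplying both sides by D⁻¹ gives P = RD⁻¹.
det D = 4; the adjugate gives D⁻¹ = [[5/2, -1/2, 2], [-1/4, 1/4, -1/2], [-5/4, 1/4, -1/2]].
P = RD⁻¹ = [[13, 36, 14], [3, -1, 7], [-7, -21, -5]] · [[5/2, -1/2, 2], [-1/4, 1/4, -1/2], [-5/4, 1/4, -1/2]] = [[6, 6, 1], [-1, 0, 3], [-6, -3, -1]].

-1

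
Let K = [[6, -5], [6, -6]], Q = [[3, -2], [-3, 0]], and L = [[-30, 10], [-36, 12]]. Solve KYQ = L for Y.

Left-multiply by K⁻¹ and right-multiply by Q⁻¹: Y = K⁻¹LQ⁻¹.
det K = -6, so K⁻¹ = [[1, -5/6], [1, -1]].
Q has determinant -6; Q⁻¹ = [[0, -1/3], [-1/2, -1/2]].
K⁻¹L = [[0, 0], [6, -2]].
Y = (K⁻¹L)Q⁻¹ = [[0, 0], [1, -1]].

Y = [[0, 0], [1, -1]]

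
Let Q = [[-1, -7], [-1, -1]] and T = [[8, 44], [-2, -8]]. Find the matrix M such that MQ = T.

M = [[-6, -2], [1, 1]]

Right-multiplying both sides by Q⁻¹ gives M = TQ⁻¹.
det Q = -6, so Q⁻¹ = [[1/6, -7/6], [-1/6, 1/6]].
M = TQ⁻¹ = [[8, 44], [-2, -8]] · [[1/6, -7/6], [-1/6, 1/6]] = [[-6, -2], [1, 1]].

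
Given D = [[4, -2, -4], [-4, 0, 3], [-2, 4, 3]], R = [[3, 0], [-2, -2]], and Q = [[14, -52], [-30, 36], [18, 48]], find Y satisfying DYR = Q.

Y = D⁻¹QR⁻¹ (apply D⁻¹ on the left and R⁻¹ on the right).
D has determinant 4; D⁻¹ = [[-3, -5/2, -3/2], [3/2, 1, 1], [-4, -3, -2]].
det R = -6, so R⁻¹ = [[1/3, 0], [-1/3, -1/2]].
D⁻¹Q = [[6, -6], [9, 6], [-2, 4]].
Y = (D⁻¹Q)R⁻¹ = [[4, 3], [1, -3], [-2, -2]].

Y = [[4, 3], [1, -3], [-2, -2]]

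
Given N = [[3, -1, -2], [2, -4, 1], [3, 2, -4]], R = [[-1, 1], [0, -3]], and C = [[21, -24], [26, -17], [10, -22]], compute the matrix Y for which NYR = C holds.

Y = [[-4, -2], [5, -1], [2, -3]]

Left-multiply by N⁻¹ and right-multiply by R⁻¹: Y = N⁻¹CR⁻¹.
det N = -1; the adjugate gives N⁻¹ = [[-14, 8, 9], [-11, 6, 7], [-16, 9, 10]].
det R = 3, so R⁻¹ = [[-1, -1/3], [0, -1/3]].
N⁻¹C = [[4, 2], [-5, 8], [-2, 11]].
Y = (N⁻¹C)R⁻¹ = [[-4, -2], [5, -1], [2, -3]].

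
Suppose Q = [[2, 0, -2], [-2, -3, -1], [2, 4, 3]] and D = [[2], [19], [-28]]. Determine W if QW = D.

W = [[-1], [-5], [-2]]

Q is on the left of W, so left-multiply by Q⁻¹: W = Q⁻¹D.
Q has determinant -6; Q⁻¹ = [[5/6, 4/3, 1], [-2/3, -5/3, -1], [1/3, 4/3, 1]].
W = Q⁻¹D = [[5/6, 4/3, 1], [-2/3, -5/3, -1], [1/3, 4/3, 1]] · [[2], [19], [-28]] = [[-1], [-5], [-2]].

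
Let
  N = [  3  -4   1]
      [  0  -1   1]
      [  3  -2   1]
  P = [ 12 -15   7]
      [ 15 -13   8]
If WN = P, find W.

Right-multiplying both sides by N⁻¹ gives W = PN⁻¹.
det N = -6, so N⁻¹ = [[-1/6, -1/3, 1/2], [-1/2, 0, 1/2], [-1/2, 1, 1/2]].
W = PN⁻¹ = [[12, -15, 7], [15, -13, 8]] · [[-1/6, -1/3, 1/2], [-1/2, 0, 1/2], [-1/2, 1, 1/2]] = [[2, 3, 2], [0, 3, 5]].

W = [[2, 3, 2], [0, 3, 5]]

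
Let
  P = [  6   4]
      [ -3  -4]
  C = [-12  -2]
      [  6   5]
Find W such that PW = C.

W = [[-2, 1], [0, -2]]

Since P multiplies W on the left, W = P⁻¹C.
P has determinant -12; P⁻¹ = [[1/3, 1/3], [-1/4, -1/2]].
W = P⁻¹C = [[1/3, 1/3], [-1/4, -1/2]] · [[-12, -2], [6, 5]] = [[-2, 1], [0, -2]].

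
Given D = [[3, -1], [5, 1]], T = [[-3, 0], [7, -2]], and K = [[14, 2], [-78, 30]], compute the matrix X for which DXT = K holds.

Isolating X: multiply by D⁻¹ from the left and T⁻¹ from the right, so X = D⁻¹KT⁻¹.
det D = 8; the adjugate gives D⁻¹ = [[1/8, 1/8], [-5/8, 3/8]].
T has determinant 6; T⁻¹ = [[-1/3, 0], [-7/6, -1/2]].
D⁻¹K = [[-8, 4], [-38, 10]].
X = (D⁻¹K)T⁻¹ = [[-2, -2], [1, -5]].

X = [[-2, -2], [1, -5]]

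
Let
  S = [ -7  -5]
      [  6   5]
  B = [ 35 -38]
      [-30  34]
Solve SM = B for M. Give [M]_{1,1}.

S is on the left of M, so left-multiply by S⁻¹: M = S⁻¹B.
det S = -5; the adjugate gives S⁻¹ = [[-1, -1], [6/5, 7/5]].
M = S⁻¹B = [[-1, -1], [6/5, 7/5]] · [[35, -38], [-30, 34]] = [[-5, 4], [0, 2]].

-5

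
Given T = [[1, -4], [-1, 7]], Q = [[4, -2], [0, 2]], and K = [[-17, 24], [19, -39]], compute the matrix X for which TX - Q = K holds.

TX = K + Q = [[-13, 22], [19, -37]].
T is on the left of X, so left-multiply by T⁻¹: X = T⁻¹(K + Q).
T has determinant 3; T⁻¹ = [[7/3, 4/3], [1/3, 1/3]].
X = T⁻¹(K + Q) = [[-5, 2], [2, -5]].

X = [[-5, 2], [2, -5]]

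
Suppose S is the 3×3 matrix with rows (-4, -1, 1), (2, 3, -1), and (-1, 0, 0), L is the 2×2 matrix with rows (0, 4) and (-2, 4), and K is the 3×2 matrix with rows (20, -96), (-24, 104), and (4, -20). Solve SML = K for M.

M = [[3, 2], [3, 3], [1, 1]]

M = S⁻¹KL⁻¹ (apply S⁻¹ on the left and L⁻¹ on the right).
S has determinant 2; S⁻¹ = [[0, 0, -1], [1/2, 1/2, -1], [3/2, 1/2, -5]].
det L = 8; the adjugate gives L⁻¹ = [[1/2, -1/2], [1/4, 0]].
S⁻¹K = [[-4, 20], [-6, 24], [-2, 8]].
M = (S⁻¹K)L⁻¹ = [[3, 2], [3, 3], [1, 1]].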